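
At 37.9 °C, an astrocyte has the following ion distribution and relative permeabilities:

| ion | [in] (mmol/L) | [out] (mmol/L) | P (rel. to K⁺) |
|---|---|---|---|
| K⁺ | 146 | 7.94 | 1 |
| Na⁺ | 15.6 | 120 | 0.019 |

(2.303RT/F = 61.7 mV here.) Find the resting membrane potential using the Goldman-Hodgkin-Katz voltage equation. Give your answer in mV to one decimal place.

Vm = 61.7 · log₁₀[(Σ P·[cation]ₒ + Σ P·[anion]ᵢ) / (Σ P·[cation]ᵢ + Σ P·[anion]ₒ)]
Numerator = 1×7.94 + 0.019×120 = 10.22
Denominator = 1×146 + 0.019×15.6 = 146.3
Vm = 61.7 · log₁₀(0.069858) = 61.7 × (-1.1558) = -71.31 mV

-71.3 mV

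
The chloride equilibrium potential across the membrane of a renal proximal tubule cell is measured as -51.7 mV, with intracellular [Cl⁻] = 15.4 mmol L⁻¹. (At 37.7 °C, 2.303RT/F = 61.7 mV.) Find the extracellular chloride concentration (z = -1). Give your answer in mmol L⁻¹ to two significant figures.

110 mmol L⁻¹

Nernst: E = (61.7/-1) · log₁₀([out]/[in]), so log₁₀([out]/[in]) = -51.7 × -1 / 61.7 = 0.8379.
[out]/[in] = 10^(0.8379) = 6.885.
[out] = 6.885 × 15.4 = 106 mmol L⁻¹.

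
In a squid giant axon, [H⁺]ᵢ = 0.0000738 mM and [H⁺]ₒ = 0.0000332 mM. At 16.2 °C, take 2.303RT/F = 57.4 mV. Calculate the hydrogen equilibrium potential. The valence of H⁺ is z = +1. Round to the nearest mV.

-20 mV

E = (57.4/z) · log₁₀([H⁺]_out/[H⁺]_in) with z = +1.
= (57.4/1) · log₁₀(0.0000332/0.0000738) = 57.40 · log₁₀(0.4499)
= 57.40 · (-0.3469) = -19.91 mV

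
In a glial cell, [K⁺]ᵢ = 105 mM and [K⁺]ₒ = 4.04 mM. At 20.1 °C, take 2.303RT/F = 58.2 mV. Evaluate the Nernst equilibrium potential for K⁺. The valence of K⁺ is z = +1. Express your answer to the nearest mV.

-82 mV

E = (58.2/z) · log₁₀([K⁺]_out/[K⁺]_in) with z = +1.
= (58.2/1) · log₁₀(4.04/105) = 58.20 · log₁₀(0.03848)
= 58.20 · (-1.4148) = -82.34 mV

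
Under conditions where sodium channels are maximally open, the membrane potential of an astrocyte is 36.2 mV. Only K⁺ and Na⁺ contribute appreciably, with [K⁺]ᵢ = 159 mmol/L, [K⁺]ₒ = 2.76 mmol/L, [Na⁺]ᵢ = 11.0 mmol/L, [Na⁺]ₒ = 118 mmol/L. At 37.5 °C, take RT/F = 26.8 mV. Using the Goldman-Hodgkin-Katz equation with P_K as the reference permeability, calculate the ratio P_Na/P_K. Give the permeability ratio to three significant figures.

Let α = P_Na/P_K. GHK: Vm = 26.8·ln[(Kₒ + α·Naₒ)/(Kᵢ + α·Naᵢ)].
e^(Vm/26.8) = e^(36.2/26.8) = 3.8603
So 3.8603·(Kᵢ + α·Naᵢ) = Kₒ + α·Naₒ → α = (3.8603·159.0 − 2.76) / (118.0 − 3.8603·11.0)
α = (613.8 − 2.76) / (118.0 − 42.46) = 611/75.54 = 8.089

8.09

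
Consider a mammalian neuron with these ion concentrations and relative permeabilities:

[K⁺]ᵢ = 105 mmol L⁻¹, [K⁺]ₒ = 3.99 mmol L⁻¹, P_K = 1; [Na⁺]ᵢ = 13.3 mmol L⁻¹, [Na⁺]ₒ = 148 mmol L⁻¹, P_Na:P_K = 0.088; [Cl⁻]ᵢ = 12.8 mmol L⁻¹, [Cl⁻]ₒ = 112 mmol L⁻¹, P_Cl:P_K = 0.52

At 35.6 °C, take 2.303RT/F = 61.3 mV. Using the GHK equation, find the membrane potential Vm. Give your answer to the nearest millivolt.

Vm = 61.3 · log₁₀[(Σ P·[cation]ₒ + Σ P·[anion]ᵢ) / (Σ P·[cation]ᵢ + Σ P·[anion]ₒ)]
Numerator = 1×3.99 + 0.088×148 + 0.52×12.8 = 23.67
Denominator = 1×105 + 0.088×13.3 + 0.52×112 = 164.4
Vm = 61.3 · log₁₀(0.14397) = 61.3 × (-0.8417) = -51.60 mV

-52 mV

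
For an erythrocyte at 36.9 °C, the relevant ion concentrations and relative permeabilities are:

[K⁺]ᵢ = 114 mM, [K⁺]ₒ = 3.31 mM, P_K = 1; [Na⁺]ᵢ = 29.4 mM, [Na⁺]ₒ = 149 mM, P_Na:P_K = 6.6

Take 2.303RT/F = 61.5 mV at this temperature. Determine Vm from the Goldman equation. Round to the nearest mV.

31 mV

Vm = 61.5 · log₁₀[(Σ P·[cation]ₒ + Σ P·[anion]ᵢ) / (Σ P·[cation]ᵢ + Σ P·[anion]ₒ)]
Numerator = 1×3.31 + 6.6×149 = 986.7
Denominator = 1×114 + 6.6×29.4 = 308
Vm = 61.5 · log₁₀(3.2032) = 61.5 × (0.5056) = 31.09 mV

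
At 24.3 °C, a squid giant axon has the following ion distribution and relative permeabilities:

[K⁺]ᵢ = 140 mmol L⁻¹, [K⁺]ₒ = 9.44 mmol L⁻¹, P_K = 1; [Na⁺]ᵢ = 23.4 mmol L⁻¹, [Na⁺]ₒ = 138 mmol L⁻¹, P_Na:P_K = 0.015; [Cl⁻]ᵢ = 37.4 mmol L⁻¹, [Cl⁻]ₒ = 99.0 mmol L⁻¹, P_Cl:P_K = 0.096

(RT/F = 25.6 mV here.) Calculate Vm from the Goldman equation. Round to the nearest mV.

-59 mV

Vm = 25.6 · ln[(Σ P·[cation]ₒ + Σ P·[anion]ᵢ) / (Σ P·[cation]ᵢ + Σ P·[anion]ₒ)]
Numerator = 1×9.44 + 0.015×138 + 0.096×37.4 = 15.1
Denominator = 1×140 + 0.015×23.4 + 0.096×99.0 = 149.9
Vm = 25.6 · ln(0.10077) = 25.6 × (-2.2949) = -58.75 mV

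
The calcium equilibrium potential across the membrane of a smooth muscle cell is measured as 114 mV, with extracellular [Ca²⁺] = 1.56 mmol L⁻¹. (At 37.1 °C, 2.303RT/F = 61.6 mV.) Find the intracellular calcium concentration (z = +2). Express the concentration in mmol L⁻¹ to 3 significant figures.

0.000310 mmol L⁻¹

Nernst: E = (61.6/2) · log₁₀([out]/[in]), so log₁₀([out]/[in]) = 114.0 × 2 / 61.6 = 3.7013.
[out]/[in] = 10^(3.7013) = 5027.
[in] = 1.56 / 5027 = 0.0003103 mmol L⁻¹.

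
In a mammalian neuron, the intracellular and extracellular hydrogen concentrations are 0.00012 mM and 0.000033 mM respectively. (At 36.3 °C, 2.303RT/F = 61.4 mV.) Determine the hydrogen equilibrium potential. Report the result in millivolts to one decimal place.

E = (61.4/z) · log₁₀([H⁺]_out/[H⁺]_in) with z = +1.
= (61.4/1) · log₁₀(0.000033/0.00012) = 61.40 · log₁₀(0.275)
= 61.40 · (-0.5607) = -34.42 mV

-34.4 mV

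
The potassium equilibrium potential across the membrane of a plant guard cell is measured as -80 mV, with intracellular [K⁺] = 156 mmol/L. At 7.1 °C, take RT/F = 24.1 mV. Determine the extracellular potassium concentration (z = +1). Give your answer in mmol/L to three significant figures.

5.64 mmol/L

Nernst: E = (24.1/1) · ln([out]/[in]), so ln([out]/[in]) = -80.0 × 1 / 24.1 = -3.3195.
[out]/[in] = e^(-3.3195) = 0.03617.
[out] = 0.03617 × 156 = 5.643 mmol/L.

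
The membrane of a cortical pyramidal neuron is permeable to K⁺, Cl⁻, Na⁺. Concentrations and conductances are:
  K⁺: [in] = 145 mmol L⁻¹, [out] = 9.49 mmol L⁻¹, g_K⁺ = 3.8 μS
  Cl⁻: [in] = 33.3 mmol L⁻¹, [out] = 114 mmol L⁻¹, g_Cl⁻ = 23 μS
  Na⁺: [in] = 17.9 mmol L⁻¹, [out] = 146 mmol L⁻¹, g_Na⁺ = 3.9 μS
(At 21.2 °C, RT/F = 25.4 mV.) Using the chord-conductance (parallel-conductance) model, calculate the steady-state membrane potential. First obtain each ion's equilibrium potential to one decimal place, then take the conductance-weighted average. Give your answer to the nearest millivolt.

-25 mV

E_K⁺ = (25.4/1)·ln(9.49/145) = -69.3 mV
E_Cl⁻ = (25.4/-1)·ln(114/33.3) = -31.3 mV
E_Na⁺ = (25.4/1)·ln(146/17.9) = 53.3 mV
Vm = (Σ gᵢEᵢ)/(Σ gᵢ) = (3.8·-69.3 + 23·-31.3 + 3.9·53.3) / (3.8 + 23 + 3.9)
= -775.37 / 30.7 = -25.26 mV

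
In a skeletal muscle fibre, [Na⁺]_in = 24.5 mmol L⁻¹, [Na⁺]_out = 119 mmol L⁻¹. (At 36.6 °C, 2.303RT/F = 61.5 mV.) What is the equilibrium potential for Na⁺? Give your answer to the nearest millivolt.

E = (61.5/z) · log₁₀([Na⁺]_out/[Na⁺]_in) with z = +1.
= (61.5/1) · log₁₀(119/24.5) = 61.50 · log₁₀(4.857)
= 61.50 · (0.6864) = 42.21 mV

42 mV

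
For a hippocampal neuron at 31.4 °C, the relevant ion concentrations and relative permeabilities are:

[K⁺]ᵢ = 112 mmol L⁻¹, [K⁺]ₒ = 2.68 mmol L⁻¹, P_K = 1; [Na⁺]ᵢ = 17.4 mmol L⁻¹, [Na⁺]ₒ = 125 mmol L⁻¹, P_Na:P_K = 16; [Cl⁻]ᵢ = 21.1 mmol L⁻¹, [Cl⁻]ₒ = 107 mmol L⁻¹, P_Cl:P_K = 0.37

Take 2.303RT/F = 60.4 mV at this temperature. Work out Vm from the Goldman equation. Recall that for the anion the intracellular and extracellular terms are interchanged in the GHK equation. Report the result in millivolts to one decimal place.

40.5 mV

Vm = 60.4 · log₁₀[(Σ P·[cation]ₒ + Σ P·[anion]ᵢ) / (Σ P·[cation]ᵢ + Σ P·[anion]ₒ)]
Numerator = 1×2.68 + 16×125 + 0.37×21.1 = 2010
Denominator = 1×112 + 16×17.4 + 0.37×107 = 430
Vm = 60.4 · log₁₀(4.6757) = 60.4 × (0.6698) = 40.46 mV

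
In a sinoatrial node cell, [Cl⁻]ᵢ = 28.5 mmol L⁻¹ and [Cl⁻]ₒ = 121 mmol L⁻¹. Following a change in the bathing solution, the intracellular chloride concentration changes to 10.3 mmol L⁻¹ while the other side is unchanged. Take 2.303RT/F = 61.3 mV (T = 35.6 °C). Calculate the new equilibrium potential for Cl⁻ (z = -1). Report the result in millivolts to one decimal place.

-65.6 mV

After the shift: [Cl⁻]_out = 121, [Cl⁻]_in = 10.3 mmol L⁻¹.
E_new = (61.3/-1)·log₁₀(121/10.3) = -61.30 · (1.0699) = -65.59 mV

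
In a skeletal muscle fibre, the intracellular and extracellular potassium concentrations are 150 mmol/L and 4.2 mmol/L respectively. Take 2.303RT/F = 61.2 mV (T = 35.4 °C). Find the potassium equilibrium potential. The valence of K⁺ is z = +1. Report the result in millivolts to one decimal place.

E = (61.2/z) · log₁₀([K⁺]_out/[K⁺]_in) with z = +1.
= (61.2/1) · log₁₀(4.2/150) = 61.20 · log₁₀(0.028)
= 61.20 · (-1.5528) = -95.03 mV

-95.0 mV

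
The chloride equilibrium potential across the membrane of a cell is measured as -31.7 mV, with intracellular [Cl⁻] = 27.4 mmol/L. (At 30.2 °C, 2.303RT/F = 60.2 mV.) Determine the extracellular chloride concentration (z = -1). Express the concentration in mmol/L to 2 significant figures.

Nernst: E = (60.2/-1) · log₁₀([out]/[in]), so log₁₀([out]/[in]) = -31.7 × -1 / 60.2 = 0.5266.
[out]/[in] = 10^(0.5266) = 3.362.
[out] = 3.362 × 27.4 = 92.11 mmol/L.

92 mmol/L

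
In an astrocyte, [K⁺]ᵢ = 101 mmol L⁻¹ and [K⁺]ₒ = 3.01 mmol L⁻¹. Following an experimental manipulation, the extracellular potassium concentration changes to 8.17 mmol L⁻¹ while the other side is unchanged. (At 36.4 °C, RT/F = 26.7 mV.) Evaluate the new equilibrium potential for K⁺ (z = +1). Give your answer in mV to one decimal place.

-67.1 mV

After the shift: [K⁺]_out = 8.17, [K⁺]_in = 101 mmol L⁻¹.
E_new = (26.7/1)·ln(8.17/101) = 26.70 · (-2.5147) = -67.14 mV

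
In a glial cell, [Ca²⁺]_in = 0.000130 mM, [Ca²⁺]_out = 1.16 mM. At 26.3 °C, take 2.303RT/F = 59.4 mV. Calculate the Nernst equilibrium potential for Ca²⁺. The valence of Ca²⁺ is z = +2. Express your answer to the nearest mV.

E = (59.4/z) · log₁₀([Ca²⁺]_out/[Ca²⁺]_in) with z = +2.
= (59.4/2) · log₁₀(1.16/0.000130) = 29.70 · log₁₀(8923)
= 29.70 · (3.9505) = 117.33 mV

117 mV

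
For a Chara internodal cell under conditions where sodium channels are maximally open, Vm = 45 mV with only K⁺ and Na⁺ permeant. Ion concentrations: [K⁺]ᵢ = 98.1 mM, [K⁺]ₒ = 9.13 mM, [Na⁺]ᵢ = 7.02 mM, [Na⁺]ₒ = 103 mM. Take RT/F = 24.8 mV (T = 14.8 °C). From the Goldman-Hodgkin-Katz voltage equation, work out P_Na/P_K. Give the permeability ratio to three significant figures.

Let α = P_Na/P_K. GHK: Vm = 24.8·ln[(Kₒ + α·Naₒ)/(Kᵢ + α·Naᵢ)].
e^(Vm/24.8) = e^(45.0/24.8) = 6.1381
So 6.1381·(Kᵢ + α·Naᵢ) = Kₒ + α·Naₒ → α = (6.1381·98.1 − 9.13) / (103.0 − 6.1381·7.02)
α = (602.1 − 9.13) / (103.0 − 43.09) = 593/59.91 = 9.898

9.90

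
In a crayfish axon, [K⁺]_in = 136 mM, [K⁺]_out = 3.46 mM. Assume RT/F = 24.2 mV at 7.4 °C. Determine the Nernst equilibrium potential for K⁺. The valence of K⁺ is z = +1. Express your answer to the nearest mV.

-89 mV

E = (24.2/z) · ln([K⁺]_out/[K⁺]_in) with z = +1.
= (24.2/1) · ln(3.46/136) = 24.20 · ln(0.02544)
= 24.20 · (-3.6714) = -88.85 mV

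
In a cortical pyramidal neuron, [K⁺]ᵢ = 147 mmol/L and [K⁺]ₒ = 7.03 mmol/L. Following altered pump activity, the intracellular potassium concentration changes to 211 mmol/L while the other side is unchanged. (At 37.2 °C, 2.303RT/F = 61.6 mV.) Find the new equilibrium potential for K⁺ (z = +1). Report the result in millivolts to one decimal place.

-91.0 mV

After the shift: [K⁺]_out = 7.03, [K⁺]_in = 211 mmol/L.
E_new = (61.6/1)·log₁₀(7.03/211) = 61.60 · (-1.4773) = -91.00 mV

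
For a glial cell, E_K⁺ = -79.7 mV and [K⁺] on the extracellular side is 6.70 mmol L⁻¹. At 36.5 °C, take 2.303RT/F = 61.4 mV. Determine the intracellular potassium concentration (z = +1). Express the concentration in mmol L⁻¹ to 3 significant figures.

133 mmol L⁻¹

Nernst: E = (61.4/1) · log₁₀([out]/[in]), so log₁₀([out]/[in]) = -79.7 × 1 / 61.4 = -1.2980.
[out]/[in] = 10^(-1.2980) = 0.05034.
[in] = 6.70 / 0.05034 = 133.1 mmol L⁻¹.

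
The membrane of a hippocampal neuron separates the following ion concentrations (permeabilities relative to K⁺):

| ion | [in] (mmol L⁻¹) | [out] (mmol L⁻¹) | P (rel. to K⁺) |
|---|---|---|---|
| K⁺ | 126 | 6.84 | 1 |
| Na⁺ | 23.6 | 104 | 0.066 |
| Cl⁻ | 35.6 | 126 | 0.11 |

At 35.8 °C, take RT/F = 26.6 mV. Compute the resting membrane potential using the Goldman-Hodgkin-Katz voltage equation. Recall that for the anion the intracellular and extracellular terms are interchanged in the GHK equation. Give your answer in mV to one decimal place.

Vm = 26.6 · ln[(Σ P·[cation]ₒ + Σ P·[anion]ᵢ) / (Σ P·[cation]ᵢ + Σ P·[anion]ₒ)]
Numerator = 1×6.84 + 0.066×104 + 0.11×35.6 = 17.62
Denominator = 1×126 + 0.066×23.6 + 0.11×126 = 141.4
Vm = 26.6 · ln(0.1246) = 26.6 × (-2.0827) = -55.40 mV

-55.4 mV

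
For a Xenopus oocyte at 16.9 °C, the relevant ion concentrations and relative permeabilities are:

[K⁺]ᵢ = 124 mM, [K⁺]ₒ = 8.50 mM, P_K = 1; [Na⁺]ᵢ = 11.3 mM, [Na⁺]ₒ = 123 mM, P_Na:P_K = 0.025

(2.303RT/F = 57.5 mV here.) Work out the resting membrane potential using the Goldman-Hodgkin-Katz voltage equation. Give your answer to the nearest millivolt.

Vm = 57.5 · log₁₀[(Σ P·[cation]ₒ + Σ P·[anion]ᵢ) / (Σ P·[cation]ᵢ + Σ P·[anion]ₒ)]
Numerator = 1×8.50 + 0.025×123 = 11.57
Denominator = 1×124 + 0.025×11.3 = 124.3
Vm = 57.5 · log₁₀(0.093135) = 57.5 × (-1.0309) = -59.28 mV

-59 mV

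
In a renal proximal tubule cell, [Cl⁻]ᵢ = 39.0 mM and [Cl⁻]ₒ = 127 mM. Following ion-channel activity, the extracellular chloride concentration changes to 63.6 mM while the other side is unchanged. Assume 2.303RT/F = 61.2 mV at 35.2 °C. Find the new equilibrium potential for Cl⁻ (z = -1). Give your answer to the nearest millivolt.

-13 mV

After the shift: [Cl⁻]_out = 63.6, [Cl⁻]_in = 39.0 mM.
E_new = (61.2/-1)·log₁₀(63.6/39.0) = -61.20 · (0.2124) = -13.00 mV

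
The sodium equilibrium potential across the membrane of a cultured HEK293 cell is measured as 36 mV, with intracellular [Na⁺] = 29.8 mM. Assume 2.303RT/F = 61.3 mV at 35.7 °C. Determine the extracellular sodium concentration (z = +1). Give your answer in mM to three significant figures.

115 mM

Nernst: E = (61.3/1) · log₁₀([out]/[in]), so log₁₀([out]/[in]) = 36.0 × 1 / 61.3 = 0.5873.
[out]/[in] = 10^(0.5873) = 3.866.
[out] = 3.866 × 29.8 = 115.2 mM.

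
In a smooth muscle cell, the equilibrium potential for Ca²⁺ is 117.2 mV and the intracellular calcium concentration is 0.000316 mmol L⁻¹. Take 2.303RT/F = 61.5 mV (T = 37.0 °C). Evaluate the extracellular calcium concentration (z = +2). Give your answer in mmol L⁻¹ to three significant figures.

2.05 mmol L⁻¹

Nernst: E = (61.5/2) · log₁₀([out]/[in]), so log₁₀([out]/[in]) = 117.2 × 2 / 61.5 = 3.8114.
[out]/[in] = 10^(3.8114) = 6477.
[out] = 6477 × 0.000316 = 2.047 mmol L⁻¹.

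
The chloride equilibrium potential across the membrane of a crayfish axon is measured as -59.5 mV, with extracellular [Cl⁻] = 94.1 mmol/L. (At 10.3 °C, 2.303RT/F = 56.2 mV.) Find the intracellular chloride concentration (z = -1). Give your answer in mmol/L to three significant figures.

8.22 mmol/L

Nernst: E = (56.2/-1) · log₁₀([out]/[in]), so log₁₀([out]/[in]) = -59.5 × -1 / 56.2 = 1.0587.
[out]/[in] = 10^(1.0587) = 11.45.
[in] = 94.1 / 11.45 = 8.22 mmol/L.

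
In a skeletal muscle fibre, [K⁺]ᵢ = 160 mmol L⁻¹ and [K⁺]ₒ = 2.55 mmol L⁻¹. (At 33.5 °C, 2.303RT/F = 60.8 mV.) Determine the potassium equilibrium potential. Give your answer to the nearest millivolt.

-109 mV

E = (60.8/z) · log₁₀([K⁺]_out/[K⁺]_in) with z = +1.
= (60.8/1) · log₁₀(2.55/160) = 60.80 · log₁₀(0.01594)
= 60.80 · (-1.7976) = -109.29 mV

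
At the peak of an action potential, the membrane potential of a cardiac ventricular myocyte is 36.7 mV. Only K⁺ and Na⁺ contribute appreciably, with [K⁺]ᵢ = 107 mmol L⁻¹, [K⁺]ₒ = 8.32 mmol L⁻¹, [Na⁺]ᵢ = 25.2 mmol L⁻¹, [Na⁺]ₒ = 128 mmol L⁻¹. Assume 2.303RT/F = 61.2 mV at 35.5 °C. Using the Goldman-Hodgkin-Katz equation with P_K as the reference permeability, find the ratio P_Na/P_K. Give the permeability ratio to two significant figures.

15

Let α = P_Na/P_K. GHK: Vm = 61.2·log₁₀[(Kₒ + α·Naₒ)/(Kᵢ + α·Naᵢ)].
10^(Vm/61.2) = 10^(36.7/61.2) = 3.9781
So 3.9781·(Kᵢ + α·Naᵢ) = Kₒ + α·Naₒ → α = (3.9781·107.0 − 8.32) / (128.0 − 3.9781·25.2)
α = (425.7 − 8.32) / (128.0 − 100.2) = 417.3/27.75 = 15.04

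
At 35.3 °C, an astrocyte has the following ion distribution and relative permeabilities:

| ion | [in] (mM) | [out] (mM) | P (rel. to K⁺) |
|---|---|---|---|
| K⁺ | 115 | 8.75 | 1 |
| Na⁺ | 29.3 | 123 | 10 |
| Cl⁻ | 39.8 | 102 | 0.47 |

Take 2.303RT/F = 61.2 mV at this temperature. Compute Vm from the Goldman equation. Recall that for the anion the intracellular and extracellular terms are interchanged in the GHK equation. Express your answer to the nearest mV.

27 mV

Vm = 61.2 · log₁₀[(Σ P·[cation]ₒ + Σ P·[anion]ᵢ) / (Σ P·[cation]ᵢ + Σ P·[anion]ₒ)]
Numerator = 1×8.75 + 10×123 + 0.47×39.8 = 1257
Denominator = 1×115 + 10×29.3 + 0.47×102 = 455.9
Vm = 61.2 · log₁₀(2.7579) = 61.2 × (0.4406) = 26.96 mV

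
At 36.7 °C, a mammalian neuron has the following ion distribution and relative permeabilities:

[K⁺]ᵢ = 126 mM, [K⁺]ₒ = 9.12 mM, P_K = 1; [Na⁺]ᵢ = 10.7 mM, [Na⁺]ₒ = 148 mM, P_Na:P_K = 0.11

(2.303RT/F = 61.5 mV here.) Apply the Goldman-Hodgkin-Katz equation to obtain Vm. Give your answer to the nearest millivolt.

Vm = 61.5 · log₁₀[(Σ P·[cation]ₒ + Σ P·[anion]ᵢ) / (Σ P·[cation]ᵢ + Σ P·[anion]ₒ)]
Numerator = 1×9.12 + 0.11×148 = 25.4
Denominator = 1×126 + 0.11×10.7 = 127.2
Vm = 61.5 · log₁₀(0.19972) = 61.5 × (-0.6996) = -43.02 mV

-43 mV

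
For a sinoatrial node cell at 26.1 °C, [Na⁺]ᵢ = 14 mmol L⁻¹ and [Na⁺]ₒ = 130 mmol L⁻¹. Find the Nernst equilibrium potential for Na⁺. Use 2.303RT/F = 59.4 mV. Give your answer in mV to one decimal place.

57.5 mV

E = (59.4/z) · log₁₀([Na⁺]_out/[Na⁺]_in) with z = +1.
= (59.4/1) · log₁₀(130/14) = 59.40 · log₁₀(9.286)
= 59.40 · (0.9678) = 57.49 mV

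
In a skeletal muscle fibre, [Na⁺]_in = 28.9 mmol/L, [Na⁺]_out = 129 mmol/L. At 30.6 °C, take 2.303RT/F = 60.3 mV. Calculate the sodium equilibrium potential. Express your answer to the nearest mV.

E = (60.3/z) · log₁₀([Na⁺]_out/[Na⁺]_in) with z = +1.
= (60.3/1) · log₁₀(129/28.9) = 60.30 · log₁₀(4.464)
= 60.30 · (0.6497) = 39.18 mV

39 mV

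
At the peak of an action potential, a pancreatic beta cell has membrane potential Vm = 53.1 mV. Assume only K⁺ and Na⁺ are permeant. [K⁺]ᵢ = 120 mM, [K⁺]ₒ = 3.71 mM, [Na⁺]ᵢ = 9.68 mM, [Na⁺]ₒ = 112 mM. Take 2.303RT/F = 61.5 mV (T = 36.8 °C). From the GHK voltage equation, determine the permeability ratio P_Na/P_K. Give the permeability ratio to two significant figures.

21

Let α = P_Na/P_K. GHK: Vm = 61.5·log₁₀[(Kₒ + α·Naₒ)/(Kᵢ + α·Naᵢ)].
10^(Vm/61.5) = 10^(53.1/61.5) = 7.3015
So 7.3015·(Kᵢ + α·Naᵢ) = Kₒ + α·Naₒ → α = (7.3015·120.0 − 3.71) / (112.0 − 7.3015·9.68)
α = (876.2 − 3.71) / (112.0 − 70.68) = 872.5/41.32 = 21.11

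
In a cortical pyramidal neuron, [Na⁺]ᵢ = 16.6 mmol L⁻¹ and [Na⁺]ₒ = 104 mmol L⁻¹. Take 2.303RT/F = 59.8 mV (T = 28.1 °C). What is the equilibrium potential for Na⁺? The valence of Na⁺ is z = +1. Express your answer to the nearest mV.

E = (59.8/z) · log₁₀([Na⁺]_out/[Na⁺]_in) with z = +1.
= (59.8/1) · log₁₀(104/16.6) = 59.80 · log₁₀(6.265)
= 59.80 · (0.7969) = 47.66 mV

48 mV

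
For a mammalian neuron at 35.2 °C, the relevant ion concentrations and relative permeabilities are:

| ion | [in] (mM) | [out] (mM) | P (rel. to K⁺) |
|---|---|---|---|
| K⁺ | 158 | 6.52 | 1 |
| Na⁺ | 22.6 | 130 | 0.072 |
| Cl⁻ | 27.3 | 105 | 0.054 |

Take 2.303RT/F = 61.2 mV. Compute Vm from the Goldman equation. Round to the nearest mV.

Vm = 61.2 · log₁₀[(Σ P·[cation]ₒ + Σ P·[anion]ᵢ) / (Σ P·[cation]ᵢ + Σ P·[anion]ₒ)]
Numerator = 1×6.52 + 0.072×130 + 0.054×27.3 = 17.35
Denominator = 1×158 + 0.072×22.6 + 0.054×105 = 165.3
Vm = 61.2 · log₁₀(0.10499) = 61.2 × (-0.9789) = -59.91 mV

-60 mV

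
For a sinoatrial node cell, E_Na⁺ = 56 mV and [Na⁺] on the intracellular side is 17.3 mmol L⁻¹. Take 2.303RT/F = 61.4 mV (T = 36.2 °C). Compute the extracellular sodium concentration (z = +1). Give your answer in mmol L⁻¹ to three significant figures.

141 mmol L⁻¹

Nernst: E = (61.4/1) · log₁₀([out]/[in]), so log₁₀([out]/[in]) = 56.0 × 1 / 61.4 = 0.9121.
[out]/[in] = 10^(0.9121) = 8.167.
[out] = 8.167 × 17.3 = 141.3 mmol L⁻¹.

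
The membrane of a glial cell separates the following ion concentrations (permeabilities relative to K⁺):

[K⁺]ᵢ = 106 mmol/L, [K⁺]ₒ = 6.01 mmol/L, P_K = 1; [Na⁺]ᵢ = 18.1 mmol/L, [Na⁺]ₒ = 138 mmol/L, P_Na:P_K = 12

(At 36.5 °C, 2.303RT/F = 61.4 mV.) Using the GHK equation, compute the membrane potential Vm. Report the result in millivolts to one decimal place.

43.7 mV

Vm = 61.4 · log₁₀[(Σ P·[cation]ₒ + Σ P·[anion]ᵢ) / (Σ P·[cation]ᵢ + Σ P·[anion]ₒ)]
Numerator = 1×6.01 + 12×138 = 1662
Denominator = 1×106 + 12×18.1 = 323.2
Vm = 61.4 · log₁₀(5.1424) = 61.4 × (0.7112) = 43.67 mV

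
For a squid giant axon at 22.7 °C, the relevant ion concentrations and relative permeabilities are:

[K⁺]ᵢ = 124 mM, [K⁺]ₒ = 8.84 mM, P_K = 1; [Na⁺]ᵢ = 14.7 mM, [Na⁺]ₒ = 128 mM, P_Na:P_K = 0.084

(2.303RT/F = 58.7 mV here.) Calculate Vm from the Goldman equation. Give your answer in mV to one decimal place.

Vm = 58.7 · log₁₀[(Σ P·[cation]ₒ + Σ P·[anion]ᵢ) / (Σ P·[cation]ᵢ + Σ P·[anion]ₒ)]
Numerator = 1×8.84 + 0.084×128 = 19.59
Denominator = 1×124 + 0.084×14.7 = 125.2
Vm = 58.7 · log₁₀(0.15644) = 58.7 × (-0.8056) = -47.29 mV

-47.3 mV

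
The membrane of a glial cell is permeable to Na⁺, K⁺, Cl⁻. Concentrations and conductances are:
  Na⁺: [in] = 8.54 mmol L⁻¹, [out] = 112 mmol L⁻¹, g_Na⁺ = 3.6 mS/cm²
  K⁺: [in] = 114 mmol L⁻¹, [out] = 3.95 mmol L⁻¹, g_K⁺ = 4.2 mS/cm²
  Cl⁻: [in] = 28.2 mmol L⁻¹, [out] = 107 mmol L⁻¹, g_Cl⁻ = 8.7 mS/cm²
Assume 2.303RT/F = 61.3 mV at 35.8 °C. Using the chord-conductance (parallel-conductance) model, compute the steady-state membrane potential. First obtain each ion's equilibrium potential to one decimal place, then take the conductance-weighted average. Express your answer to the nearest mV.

-27 mV

E_Na⁺ = (61.3/1)·log₁₀(112/8.54) = 68.5 mV
E_K⁺ = (61.3/1)·log₁₀(3.95/114) = -89.5 mV
E_Cl⁻ = (61.3/-1)·log₁₀(107/28.2) = -35.5 mV
Vm = (Σ gᵢEᵢ)/(Σ gᵢ) = (3.6·68.5 + 4.2·-89.5 + 8.7·-35.5) / (3.6 + 4.2 + 8.7)
= -438.15 / 16.5 = -26.55 mV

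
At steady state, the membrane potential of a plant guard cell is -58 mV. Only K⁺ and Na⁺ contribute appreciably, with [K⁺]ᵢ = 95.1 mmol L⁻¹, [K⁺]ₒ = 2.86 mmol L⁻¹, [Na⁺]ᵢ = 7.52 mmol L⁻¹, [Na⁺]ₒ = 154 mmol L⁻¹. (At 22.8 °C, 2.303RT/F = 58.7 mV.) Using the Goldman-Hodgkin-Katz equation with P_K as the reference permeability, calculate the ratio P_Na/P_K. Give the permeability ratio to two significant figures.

Let α = P_Na/P_K. GHK: Vm = 58.7·log₁₀[(Kₒ + α·Naₒ)/(Kᵢ + α·Naᵢ)].
10^(Vm/58.7) = 10^(-58.0/58.7) = 0.10278
So 0.10278·(Kᵢ + α·Naᵢ) = Kₒ + α·Naₒ → α = (0.10278·95.1 − 2.86) / (154.0 − 0.10278·7.52)
α = (9.775 − 2.86) / (154.0 − 0.7729) = 6.915/153.2 = 0.04513

0.045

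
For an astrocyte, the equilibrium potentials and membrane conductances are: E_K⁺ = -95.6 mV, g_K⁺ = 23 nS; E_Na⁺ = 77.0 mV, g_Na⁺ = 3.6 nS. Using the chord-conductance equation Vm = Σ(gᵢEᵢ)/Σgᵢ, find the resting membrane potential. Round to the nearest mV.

-72 mV

Σ gᵢEᵢ = 23·(-95.6) + 3.6·(77.0) = -1921.60
Σ gᵢ = 23 + 3.6 = 26.6
Vm = -1921.60 / 26.6 = -72.24 mV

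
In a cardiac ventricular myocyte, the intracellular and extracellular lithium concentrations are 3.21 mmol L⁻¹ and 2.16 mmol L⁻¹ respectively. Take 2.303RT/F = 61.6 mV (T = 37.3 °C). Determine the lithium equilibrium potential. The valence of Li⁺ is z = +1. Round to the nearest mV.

E = (61.6/z) · log₁₀([Li⁺]_out/[Li⁺]_in) with z = +1.
= (61.6/1) · log₁₀(2.16/3.21) = 61.60 · log₁₀(0.6729)
= 61.60 · (-0.1721) = -10.60 mV

-11 mV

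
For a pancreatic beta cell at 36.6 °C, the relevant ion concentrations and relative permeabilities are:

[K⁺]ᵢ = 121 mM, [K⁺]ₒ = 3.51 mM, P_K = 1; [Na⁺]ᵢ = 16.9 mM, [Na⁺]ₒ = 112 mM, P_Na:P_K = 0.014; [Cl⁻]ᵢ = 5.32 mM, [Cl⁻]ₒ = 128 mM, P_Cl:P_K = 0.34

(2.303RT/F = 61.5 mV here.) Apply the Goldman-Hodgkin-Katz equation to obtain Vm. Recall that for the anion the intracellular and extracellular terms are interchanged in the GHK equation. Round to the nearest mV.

Vm = 61.5 · log₁₀[(Σ P·[cation]ₒ + Σ P·[anion]ᵢ) / (Σ P·[cation]ᵢ + Σ P·[anion]ₒ)]
Numerator = 1×3.51 + 0.014×112 + 0.34×5.32 = 6.887
Denominator = 1×121 + 0.014×16.9 + 0.34×128 = 164.8
Vm = 61.5 · log₁₀(0.0418) = 61.5 × (-1.3788) = -84.80 mV

-85 mV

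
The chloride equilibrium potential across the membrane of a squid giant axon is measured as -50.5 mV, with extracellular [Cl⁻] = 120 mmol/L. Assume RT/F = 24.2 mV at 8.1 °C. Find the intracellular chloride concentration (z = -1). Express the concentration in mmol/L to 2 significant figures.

15 mmol/L

Nernst: E = (24.2/-1) · ln([out]/[in]), so ln([out]/[in]) = -50.5 × -1 / 24.2 = 2.0868.
[out]/[in] = e^(2.0868) = 8.059.
[in] = 120 / 8.059 = 14.89 mmol/L.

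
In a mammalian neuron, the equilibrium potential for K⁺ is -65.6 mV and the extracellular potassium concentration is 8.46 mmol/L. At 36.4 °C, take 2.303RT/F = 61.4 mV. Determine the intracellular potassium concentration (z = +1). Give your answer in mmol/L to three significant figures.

99.0 mmol/L

Nernst: E = (61.4/1) · log₁₀([out]/[in]), so log₁₀([out]/[in]) = -65.6 × 1 / 61.4 = -1.0684.
[out]/[in] = 10^(-1.0684) = 0.08543.
[in] = 8.46 / 0.08543 = 99.03 mmol/L.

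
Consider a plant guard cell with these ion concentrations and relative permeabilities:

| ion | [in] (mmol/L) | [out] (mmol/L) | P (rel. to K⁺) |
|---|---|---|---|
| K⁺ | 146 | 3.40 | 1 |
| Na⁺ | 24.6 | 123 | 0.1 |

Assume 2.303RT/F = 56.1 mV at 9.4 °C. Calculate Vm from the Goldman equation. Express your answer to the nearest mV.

-55 mV

Vm = 56.1 · log₁₀[(Σ P·[cation]ₒ + Σ P·[anion]ᵢ) / (Σ P·[cation]ᵢ + Σ P·[anion]ₒ)]
Numerator = 1×3.40 + 0.1×123 = 15.7
Denominator = 1×146 + 0.1×24.6 = 148.5
Vm = 56.1 · log₁₀(0.10575) = 56.1 × (-0.9757) = -54.74 mV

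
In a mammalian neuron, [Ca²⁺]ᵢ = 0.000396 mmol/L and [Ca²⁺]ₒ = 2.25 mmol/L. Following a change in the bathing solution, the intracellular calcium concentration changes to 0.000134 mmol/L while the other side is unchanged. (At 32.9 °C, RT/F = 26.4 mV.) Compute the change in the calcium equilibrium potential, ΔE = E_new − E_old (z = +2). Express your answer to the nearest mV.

E_old = (26.4/2)·ln(2.25/0.000396) = 114.11 mV
E_new = (26.4/2)·ln(2.25/0.000134) = 128.42 mV
ΔE = 128.42 − (114.11) = 14.30 mV

14 mV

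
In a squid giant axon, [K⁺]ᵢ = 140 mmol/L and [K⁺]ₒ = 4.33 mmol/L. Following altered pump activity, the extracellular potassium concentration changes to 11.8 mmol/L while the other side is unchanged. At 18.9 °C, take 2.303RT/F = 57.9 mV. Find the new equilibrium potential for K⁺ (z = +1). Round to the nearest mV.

-62 mV

After the shift: [K⁺]_out = 11.8, [K⁺]_in = 140 mmol/L.
E_new = (57.9/1)·log₁₀(11.8/140) = 57.90 · (-1.0742) = -62.20 mV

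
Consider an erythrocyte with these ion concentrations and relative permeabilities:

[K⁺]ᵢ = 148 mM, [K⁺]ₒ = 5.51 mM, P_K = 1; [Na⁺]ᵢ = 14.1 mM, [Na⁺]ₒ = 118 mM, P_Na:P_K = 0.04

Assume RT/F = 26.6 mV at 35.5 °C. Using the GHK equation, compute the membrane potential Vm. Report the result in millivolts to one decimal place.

Vm = 26.6 · ln[(Σ P·[cation]ₒ + Σ P·[anion]ᵢ) / (Σ P·[cation]ᵢ + Σ P·[anion]ₒ)]
Numerator = 1×5.51 + 0.04×118 = 10.23
Denominator = 1×148 + 0.04×14.1 = 148.6
Vm = 26.6 · ln(0.068859) = 26.6 × (-2.6757) = -71.17 mV

-71.2 mV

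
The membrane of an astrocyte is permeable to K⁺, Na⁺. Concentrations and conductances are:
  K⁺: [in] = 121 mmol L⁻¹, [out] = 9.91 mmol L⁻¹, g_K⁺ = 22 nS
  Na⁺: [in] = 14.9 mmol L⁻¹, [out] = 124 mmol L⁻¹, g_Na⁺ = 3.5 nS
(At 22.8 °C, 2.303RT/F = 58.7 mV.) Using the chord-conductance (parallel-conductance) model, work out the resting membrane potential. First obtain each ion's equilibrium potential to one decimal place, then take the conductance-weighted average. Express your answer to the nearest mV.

E_K⁺ = (58.7/1)·log₁₀(9.91/121) = -63.8 mV
E_Na⁺ = (58.7/1)·log₁₀(124/14.9) = 54.0 mV
Vm = (Σ gᵢEᵢ)/(Σ gᵢ) = (22·-63.8 + 3.5·54.0) / (22 + 3.5)
= -1214.60 / 25.5 = -47.63 mV

-48 mV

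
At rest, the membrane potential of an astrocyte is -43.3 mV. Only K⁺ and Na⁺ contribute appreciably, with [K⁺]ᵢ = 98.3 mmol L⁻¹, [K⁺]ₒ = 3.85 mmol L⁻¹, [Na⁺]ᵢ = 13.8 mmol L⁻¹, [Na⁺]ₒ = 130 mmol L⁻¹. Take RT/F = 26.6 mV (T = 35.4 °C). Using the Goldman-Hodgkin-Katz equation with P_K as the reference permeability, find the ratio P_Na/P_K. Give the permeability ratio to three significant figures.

Let α = P_Na/P_K. GHK: Vm = 26.6·ln[(Kₒ + α·Naₒ)/(Kᵢ + α·Naᵢ)].
e^(Vm/26.6) = e^(-43.3/26.6) = 0.19636
So 0.19636·(Kᵢ + α·Naᵢ) = Kₒ + α·Naₒ → α = (0.19636·98.3 − 3.85) / (130.0 − 0.19636·13.8)
α = (19.3 − 3.85) / (130.0 − 2.71) = 15.45/127.3 = 0.1214

0.121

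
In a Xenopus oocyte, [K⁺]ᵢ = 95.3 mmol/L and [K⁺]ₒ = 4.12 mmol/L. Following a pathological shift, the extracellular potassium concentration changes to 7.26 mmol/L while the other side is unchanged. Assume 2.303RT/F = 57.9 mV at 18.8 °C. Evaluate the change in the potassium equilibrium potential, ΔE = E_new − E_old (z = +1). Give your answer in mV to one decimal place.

14.2 mV

E_old = (57.9/1)·log₁₀(4.12/95.3) = -78.99 mV
E_new = (57.9/1)·log₁₀(7.26/95.3) = -64.74 mV
ΔE = -64.74 − (-78.99) = 14.25 mV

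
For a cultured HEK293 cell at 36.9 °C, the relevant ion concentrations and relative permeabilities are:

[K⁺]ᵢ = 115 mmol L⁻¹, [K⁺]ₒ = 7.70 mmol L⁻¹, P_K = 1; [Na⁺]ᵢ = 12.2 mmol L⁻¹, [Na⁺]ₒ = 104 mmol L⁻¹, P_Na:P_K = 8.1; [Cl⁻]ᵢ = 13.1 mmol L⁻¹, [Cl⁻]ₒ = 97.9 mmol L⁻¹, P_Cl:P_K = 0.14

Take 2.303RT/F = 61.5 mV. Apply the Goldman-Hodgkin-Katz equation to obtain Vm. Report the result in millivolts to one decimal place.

35.3 mV

Vm = 61.5 · log₁₀[(Σ P·[cation]ₒ + Σ P·[anion]ᵢ) / (Σ P·[cation]ᵢ + Σ P·[anion]ₒ)]
Numerator = 1×7.70 + 8.1×104 + 0.14×13.1 = 851.9
Denominator = 1×115 + 8.1×12.2 + 0.14×97.9 = 227.5
Vm = 61.5 · log₁₀(3.7443) = 61.5 × (0.5734) = 35.26 mV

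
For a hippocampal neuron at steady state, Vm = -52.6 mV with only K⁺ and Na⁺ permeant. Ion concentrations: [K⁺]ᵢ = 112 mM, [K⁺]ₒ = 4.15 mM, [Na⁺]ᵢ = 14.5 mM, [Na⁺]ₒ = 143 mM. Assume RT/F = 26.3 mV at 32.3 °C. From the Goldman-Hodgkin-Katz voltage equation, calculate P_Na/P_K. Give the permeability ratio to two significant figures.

0.078

Let α = P_Na/P_K. GHK: Vm = 26.3·ln[(Kₒ + α·Naₒ)/(Kᵢ + α·Naᵢ)].
e^(Vm/26.3) = e^(-52.6/26.3) = 0.13534
So 0.13534·(Kᵢ + α·Naᵢ) = Kₒ + α·Naₒ → α = (0.13534·112.0 − 4.15) / (143.0 − 0.13534·14.5)
α = (15.16 − 4.15) / (143.0 − 1.962) = 11.01/141 = 0.07805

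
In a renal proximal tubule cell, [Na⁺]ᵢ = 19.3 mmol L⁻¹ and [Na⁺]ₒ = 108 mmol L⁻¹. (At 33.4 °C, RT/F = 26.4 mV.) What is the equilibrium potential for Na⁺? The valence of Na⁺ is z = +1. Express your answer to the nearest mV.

E = (26.4/z) · ln([Na⁺]_out/[Na⁺]_in) with z = +1.
= (26.4/1) · ln(108/19.3) = 26.40 · ln(5.596)
= 26.40 · (1.7220) = 45.46 mV

45 mV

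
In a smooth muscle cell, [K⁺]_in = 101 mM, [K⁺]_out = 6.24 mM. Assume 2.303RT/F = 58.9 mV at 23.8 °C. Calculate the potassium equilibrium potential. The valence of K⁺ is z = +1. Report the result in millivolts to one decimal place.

E = (58.9/z) · log₁₀([K⁺]_out/[K⁺]_in) with z = +1.
= (58.9/1) · log₁₀(6.24/101) = 58.90 · log₁₀(0.06178)
= 58.90 · (-1.2091) = -71.22 mV

-71.2 mV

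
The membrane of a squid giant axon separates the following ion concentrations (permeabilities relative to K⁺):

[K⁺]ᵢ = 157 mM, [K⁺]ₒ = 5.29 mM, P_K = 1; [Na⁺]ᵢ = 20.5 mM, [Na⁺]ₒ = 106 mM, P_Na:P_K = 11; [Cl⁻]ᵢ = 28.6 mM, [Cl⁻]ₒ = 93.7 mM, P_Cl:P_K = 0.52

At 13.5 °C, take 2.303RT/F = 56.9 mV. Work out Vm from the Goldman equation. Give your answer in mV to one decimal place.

25.0 mV

Vm = 56.9 · log₁₀[(Σ P·[cation]ₒ + Σ P·[anion]ᵢ) / (Σ P·[cation]ᵢ + Σ P·[anion]ₒ)]
Numerator = 1×5.29 + 11×106 + 0.52×28.6 = 1186
Denominator = 1×157 + 11×20.5 + 0.52×93.7 = 431.2
Vm = 56.9 · log₁₀(2.7507) = 56.9 × (0.4394) = 25.00 mV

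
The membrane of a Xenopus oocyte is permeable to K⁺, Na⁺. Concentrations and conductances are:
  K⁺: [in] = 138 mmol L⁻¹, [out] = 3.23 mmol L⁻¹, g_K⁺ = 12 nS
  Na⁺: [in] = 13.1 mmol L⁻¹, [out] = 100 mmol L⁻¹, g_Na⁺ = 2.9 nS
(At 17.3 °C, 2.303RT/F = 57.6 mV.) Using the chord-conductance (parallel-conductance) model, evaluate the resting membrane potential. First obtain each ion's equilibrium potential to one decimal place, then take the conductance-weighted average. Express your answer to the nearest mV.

E_K⁺ = (57.6/1)·log₁₀(3.23/138) = -93.9 mV
E_Na⁺ = (57.6/1)·log₁₀(100/13.1) = 50.8 mV
Vm = (Σ gᵢEᵢ)/(Σ gᵢ) = (12·-93.9 + 2.9·50.8) / (12 + 2.9)
= -979.48 / 14.9 = -65.74 mV

-66 mV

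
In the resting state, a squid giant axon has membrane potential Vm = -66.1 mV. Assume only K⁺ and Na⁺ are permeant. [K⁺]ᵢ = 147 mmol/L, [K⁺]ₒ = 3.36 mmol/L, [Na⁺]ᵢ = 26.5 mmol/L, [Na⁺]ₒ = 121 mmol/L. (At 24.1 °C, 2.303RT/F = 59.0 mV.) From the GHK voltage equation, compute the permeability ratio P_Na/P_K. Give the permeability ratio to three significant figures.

0.0654

Let α = P_Na/P_K. GHK: Vm = 59.0·log₁₀[(Kₒ + α·Naₒ)/(Kᵢ + α·Naᵢ)].
10^(Vm/59.0) = 10^(-66.1/59.0) = 0.075799
So 0.075799·(Kᵢ + α·Naᵢ) = Kₒ + α·Naₒ → α = (0.075799·147.0 − 3.36) / (121.0 − 0.075799·26.5)
α = (11.14 − 3.36) / (121.0 − 2.009) = 7.782/119 = 0.0654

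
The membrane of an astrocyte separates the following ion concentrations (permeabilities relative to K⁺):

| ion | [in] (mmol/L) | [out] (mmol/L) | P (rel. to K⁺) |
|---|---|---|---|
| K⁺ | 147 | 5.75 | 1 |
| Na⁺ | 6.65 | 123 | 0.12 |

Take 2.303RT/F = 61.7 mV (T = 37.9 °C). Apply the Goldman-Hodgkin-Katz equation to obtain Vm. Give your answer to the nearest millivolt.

Vm = 61.7 · log₁₀[(Σ P·[cation]ₒ + Σ P·[anion]ᵢ) / (Σ P·[cation]ᵢ + Σ P·[anion]ₒ)]
Numerator = 1×5.75 + 0.12×123 = 20.51
Denominator = 1×147 + 0.12×6.65 = 147.8
Vm = 61.7 · log₁₀(0.13877) = 61.7 × (-0.8577) = -52.92 mV

-53 mV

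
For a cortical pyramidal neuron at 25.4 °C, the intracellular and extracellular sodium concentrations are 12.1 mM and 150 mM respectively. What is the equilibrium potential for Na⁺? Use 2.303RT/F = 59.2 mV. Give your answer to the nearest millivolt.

65 mV

E = (59.2/z) · log₁₀([Na⁺]_out/[Na⁺]_in) with z = +1.
= (59.2/1) · log₁₀(150/12.1) = 59.20 · log₁₀(12.4)
= 59.20 · (1.0933) = 64.72 mV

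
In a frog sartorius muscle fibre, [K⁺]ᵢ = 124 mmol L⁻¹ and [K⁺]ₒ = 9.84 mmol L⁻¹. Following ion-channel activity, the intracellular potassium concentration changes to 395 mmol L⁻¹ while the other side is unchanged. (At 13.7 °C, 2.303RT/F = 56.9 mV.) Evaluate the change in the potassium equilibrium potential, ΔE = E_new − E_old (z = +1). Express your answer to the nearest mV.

-29 mV

E_old = (56.9/1)·log₁₀(9.84/124) = -62.61 mV
E_new = (56.9/1)·log₁₀(9.84/395) = -91.24 mV
ΔE = -91.24 − (-62.61) = -28.63 mV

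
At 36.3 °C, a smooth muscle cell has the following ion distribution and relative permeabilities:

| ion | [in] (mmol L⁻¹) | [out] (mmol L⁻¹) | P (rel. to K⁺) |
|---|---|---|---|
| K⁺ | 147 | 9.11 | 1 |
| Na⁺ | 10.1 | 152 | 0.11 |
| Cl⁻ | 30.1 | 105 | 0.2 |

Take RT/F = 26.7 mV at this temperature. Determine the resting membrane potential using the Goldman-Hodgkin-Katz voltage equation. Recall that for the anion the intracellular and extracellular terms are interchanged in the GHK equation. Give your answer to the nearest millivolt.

-45 mV

Vm = 26.7 · ln[(Σ P·[cation]ₒ + Σ P·[anion]ᵢ) / (Σ P·[cation]ᵢ + Σ P·[anion]ₒ)]
Numerator = 1×9.11 + 0.11×152 + 0.2×30.1 = 31.85
Denominator = 1×147 + 0.11×10.1 + 0.2×105 = 169.1
Vm = 26.7 · ln(0.18834) = 26.7 × (-1.6695) = -44.58 mV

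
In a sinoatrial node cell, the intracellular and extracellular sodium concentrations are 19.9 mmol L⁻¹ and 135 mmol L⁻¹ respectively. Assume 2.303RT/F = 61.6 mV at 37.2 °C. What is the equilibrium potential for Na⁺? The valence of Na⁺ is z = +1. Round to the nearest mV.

51 mV

E = (61.6/z) · log₁₀([Na⁺]_out/[Na⁺]_in) with z = +1.
= (61.6/1) · log₁₀(135/19.9) = 61.60 · log₁₀(6.784)
= 61.60 · (0.8315) = 51.22 mV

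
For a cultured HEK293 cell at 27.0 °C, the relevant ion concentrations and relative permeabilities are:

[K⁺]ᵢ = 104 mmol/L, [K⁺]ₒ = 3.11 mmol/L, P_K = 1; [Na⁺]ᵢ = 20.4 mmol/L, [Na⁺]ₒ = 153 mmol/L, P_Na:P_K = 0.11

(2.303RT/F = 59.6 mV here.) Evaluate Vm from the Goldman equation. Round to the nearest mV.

-43 mV

Vm = 59.6 · log₁₀[(Σ P·[cation]ₒ + Σ P·[anion]ᵢ) / (Σ P·[cation]ᵢ + Σ P·[anion]ₒ)]
Numerator = 1×3.11 + 0.11×153 = 19.94
Denominator = 1×104 + 0.11×20.4 = 106.2
Vm = 59.6 · log₁₀(0.18768) = 59.6 × (-0.7266) = -43.30 mV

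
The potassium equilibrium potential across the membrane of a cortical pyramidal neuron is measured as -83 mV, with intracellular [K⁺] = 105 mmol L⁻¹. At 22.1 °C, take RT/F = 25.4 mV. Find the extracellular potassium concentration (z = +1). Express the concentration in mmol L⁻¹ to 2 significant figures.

4.0 mmol L⁻¹

Nernst: E = (25.4/1) · ln([out]/[in]), so ln([out]/[in]) = -83.0 × 1 / 25.4 = -3.2677.
[out]/[in] = e^(-3.2677) = 0.03809.
[out] = 0.03809 × 105 = 4 mmol L⁻¹.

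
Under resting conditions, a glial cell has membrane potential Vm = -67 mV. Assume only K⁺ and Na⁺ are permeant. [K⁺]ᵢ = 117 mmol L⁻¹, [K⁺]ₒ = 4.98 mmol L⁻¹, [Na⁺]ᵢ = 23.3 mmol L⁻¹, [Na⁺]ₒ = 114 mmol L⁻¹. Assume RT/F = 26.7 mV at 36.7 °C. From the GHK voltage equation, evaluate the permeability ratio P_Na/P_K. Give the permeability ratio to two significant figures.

0.040

Let α = P_Na/P_K. GHK: Vm = 26.7·ln[(Kₒ + α·Naₒ)/(Kᵢ + α·Naᵢ)].
e^(Vm/26.7) = e^(-67.0/26.7) = 0.08132
So 0.08132·(Kᵢ + α·Naᵢ) = Kₒ + α·Naₒ → α = (0.08132·117.0 − 4.98) / (114.0 − 0.08132·23.3)
α = (9.514 − 4.98) / (114.0 − 1.895) = 4.534/112.1 = 0.04045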